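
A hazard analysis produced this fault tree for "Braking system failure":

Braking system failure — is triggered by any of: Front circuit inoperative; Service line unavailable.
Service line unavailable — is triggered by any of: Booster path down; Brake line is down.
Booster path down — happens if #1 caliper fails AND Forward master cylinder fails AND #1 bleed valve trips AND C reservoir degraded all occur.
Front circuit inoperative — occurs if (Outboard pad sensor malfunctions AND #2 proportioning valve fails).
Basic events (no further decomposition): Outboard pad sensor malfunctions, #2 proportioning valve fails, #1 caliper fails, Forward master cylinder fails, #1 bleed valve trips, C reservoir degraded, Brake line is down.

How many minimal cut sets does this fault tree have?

3

Front circuit inoperative [AND]: one cut set from each child combined → 1 × 1 = 1 cut set(s).
Booster path down [AND]: one cut set from each child combined → 1 × 1 × 1 × 1 = 1 cut set(s).
Service line unavailable [OR]: union of children's cut sets → 2 cut set(s).
Braking system failure [OR]: union of children's cut sets → 3 cut set(s).
Minimal cut sets: {#2 proportioning valve fails, Outboard pad sensor malfunctions}; {#1 bleed valve trips, #1 caliper fails, C reservoir degraded, Forward master cylinder fails}; {Brake line is down}.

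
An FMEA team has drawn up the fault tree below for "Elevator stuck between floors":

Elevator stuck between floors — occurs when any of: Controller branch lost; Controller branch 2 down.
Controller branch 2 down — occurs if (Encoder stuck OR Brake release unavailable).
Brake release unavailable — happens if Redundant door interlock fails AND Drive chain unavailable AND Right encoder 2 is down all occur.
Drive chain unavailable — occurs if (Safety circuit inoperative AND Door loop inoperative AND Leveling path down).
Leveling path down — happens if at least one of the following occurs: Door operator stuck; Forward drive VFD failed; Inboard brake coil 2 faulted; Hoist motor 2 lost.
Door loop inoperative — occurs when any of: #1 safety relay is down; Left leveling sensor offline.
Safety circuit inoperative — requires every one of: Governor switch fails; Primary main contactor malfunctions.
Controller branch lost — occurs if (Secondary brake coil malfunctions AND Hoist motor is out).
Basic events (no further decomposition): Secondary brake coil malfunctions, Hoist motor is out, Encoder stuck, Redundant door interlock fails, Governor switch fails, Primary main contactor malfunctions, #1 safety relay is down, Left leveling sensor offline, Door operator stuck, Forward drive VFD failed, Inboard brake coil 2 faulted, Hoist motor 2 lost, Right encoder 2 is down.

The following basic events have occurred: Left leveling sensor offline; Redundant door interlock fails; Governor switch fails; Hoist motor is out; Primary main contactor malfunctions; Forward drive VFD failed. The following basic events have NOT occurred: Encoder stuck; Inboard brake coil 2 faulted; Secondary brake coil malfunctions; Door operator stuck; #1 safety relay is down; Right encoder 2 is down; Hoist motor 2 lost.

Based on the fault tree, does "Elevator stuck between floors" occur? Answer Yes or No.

No

Controller branch lost [AND]: Secondary brake coil malfunctions=not, Hoist motor is out=occurs → not all inputs occur → does not occur.
Safety circuit inoperative [AND]: Governor switch fails=occurs, Primary main contactor malfunctions=occurs → all inputs occur → occurs.
Door loop inoperative [OR]: #1 safety relay is down=not, Left leveling sensor offline=occurs → at least one input occurs → occurs.
Leveling path down [OR]: Door operator stuck=not, Forward drive VFD failed=occurs, Inboard brake coil 2 faulted=not, Hoist motor 2 lost=not → at least one input occurs → occurs.
Drive chain unavailable [AND]: Safety circuit inoperative=occurs, Door loop inoperative=occurs, Leveling path down=occurs → all inputs occur → occurs.
Brake release unavailable [AND]: Redundant door interlock fails=occurs, Drive chain unavailable=occurs, Right encoder 2 is down=not → not all inputs occur → does not occur.
Controller branch 2 down [OR]: Encoder stuck=not, Brake release unavailable=not → no input occurs → does not occur.
Elevator stuck between floors [OR]: Controller branch lost=not, Controller branch 2 down=not → no input occurs → does not occur.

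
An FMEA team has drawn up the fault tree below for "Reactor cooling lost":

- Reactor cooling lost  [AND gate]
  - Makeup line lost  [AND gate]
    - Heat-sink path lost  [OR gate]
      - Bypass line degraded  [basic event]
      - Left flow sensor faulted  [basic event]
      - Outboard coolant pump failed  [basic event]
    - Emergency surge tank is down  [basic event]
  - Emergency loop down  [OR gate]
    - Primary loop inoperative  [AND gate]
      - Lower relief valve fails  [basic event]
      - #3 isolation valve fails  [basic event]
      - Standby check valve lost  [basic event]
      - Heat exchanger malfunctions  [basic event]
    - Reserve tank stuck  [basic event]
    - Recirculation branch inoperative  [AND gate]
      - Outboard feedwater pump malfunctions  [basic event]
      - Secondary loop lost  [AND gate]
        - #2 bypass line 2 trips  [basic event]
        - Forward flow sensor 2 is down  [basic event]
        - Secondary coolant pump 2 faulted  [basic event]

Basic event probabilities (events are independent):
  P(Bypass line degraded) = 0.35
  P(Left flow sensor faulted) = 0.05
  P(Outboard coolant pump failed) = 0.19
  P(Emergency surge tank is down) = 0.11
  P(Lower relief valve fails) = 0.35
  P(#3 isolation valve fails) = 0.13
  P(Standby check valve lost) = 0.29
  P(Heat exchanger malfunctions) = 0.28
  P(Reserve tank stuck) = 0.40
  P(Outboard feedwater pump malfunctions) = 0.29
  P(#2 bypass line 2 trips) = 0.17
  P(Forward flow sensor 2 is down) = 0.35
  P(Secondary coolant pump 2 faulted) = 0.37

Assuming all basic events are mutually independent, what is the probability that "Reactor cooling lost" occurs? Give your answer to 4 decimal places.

P(Heat-sink path lost) [OR] = 1 − (1−0.35) × (1−0.05) × (1−0.19) = 0.499825
P(Makeup line lost) [AND] = 0.499825 × 0.11 = 0.054981
P(Primary loop inoperative) [AND] = 0.35 × 0.13 × 0.29 × 0.28 = 0.003695
P(Secondary loop lost) [AND] = 0.17 × 0.35 × 0.37 = 0.022015
P(Recirculation branch inoperative) [AND] = 0.29 × 0.022015 = 0.006384
P(Emergency loop down) [OR] = 1 − (1−0.003695) × (1−0.40) × (1−0.006384) = 0.406033
P(Reactor cooling lost) [AND] = 0.054981 × 0.406033 = 0.022324
Rounded to 4 decimal places: P(Reactor cooling lost) ≈ 0.0223.

0.0223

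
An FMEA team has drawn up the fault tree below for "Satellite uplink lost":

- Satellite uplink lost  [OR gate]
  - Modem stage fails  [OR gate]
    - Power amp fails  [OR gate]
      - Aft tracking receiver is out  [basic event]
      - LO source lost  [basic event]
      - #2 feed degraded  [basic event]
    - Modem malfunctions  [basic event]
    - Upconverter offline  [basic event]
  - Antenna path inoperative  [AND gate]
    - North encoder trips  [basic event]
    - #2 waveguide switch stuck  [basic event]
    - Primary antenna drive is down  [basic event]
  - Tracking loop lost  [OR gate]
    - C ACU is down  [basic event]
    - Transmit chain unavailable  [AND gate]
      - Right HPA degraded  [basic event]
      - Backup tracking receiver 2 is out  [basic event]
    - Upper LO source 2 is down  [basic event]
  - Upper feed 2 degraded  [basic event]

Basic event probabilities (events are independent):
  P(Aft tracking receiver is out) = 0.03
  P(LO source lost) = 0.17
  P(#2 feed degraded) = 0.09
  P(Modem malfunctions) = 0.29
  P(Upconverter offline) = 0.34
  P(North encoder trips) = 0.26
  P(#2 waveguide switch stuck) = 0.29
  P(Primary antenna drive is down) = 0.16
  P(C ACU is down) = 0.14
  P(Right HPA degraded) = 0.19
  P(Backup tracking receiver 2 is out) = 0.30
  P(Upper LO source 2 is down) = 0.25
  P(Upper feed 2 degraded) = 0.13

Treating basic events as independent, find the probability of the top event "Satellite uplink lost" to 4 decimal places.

0.8205

P(Power amp fails) [OR] = 1 − (1−0.03) × (1−0.17) × (1−0.09) = 0.267359
P(Modem stage fails) [OR] = 1 − (1−0.267359) × (1−0.29) × (1−0.34) = 0.656684
P(Antenna path inoperative) [AND] = 0.26 × 0.29 × 0.16 = 0.012064
P(Transmit chain unavailable) [AND] = 0.19 × 0.30 = 0.057000
P(Tracking loop lost) [OR] = 1 − (1−0.14) × (1−0.057000) × (1−0.25) = 0.391765
P(Satellite uplink lost) [OR] = 1 − (1−0.656684) × (1−0.012064) × (1−0.391765) × (1−0.13) = 0.820521
Rounded to 4 decimal places: P(Satellite uplink lost) ≈ 0.8205.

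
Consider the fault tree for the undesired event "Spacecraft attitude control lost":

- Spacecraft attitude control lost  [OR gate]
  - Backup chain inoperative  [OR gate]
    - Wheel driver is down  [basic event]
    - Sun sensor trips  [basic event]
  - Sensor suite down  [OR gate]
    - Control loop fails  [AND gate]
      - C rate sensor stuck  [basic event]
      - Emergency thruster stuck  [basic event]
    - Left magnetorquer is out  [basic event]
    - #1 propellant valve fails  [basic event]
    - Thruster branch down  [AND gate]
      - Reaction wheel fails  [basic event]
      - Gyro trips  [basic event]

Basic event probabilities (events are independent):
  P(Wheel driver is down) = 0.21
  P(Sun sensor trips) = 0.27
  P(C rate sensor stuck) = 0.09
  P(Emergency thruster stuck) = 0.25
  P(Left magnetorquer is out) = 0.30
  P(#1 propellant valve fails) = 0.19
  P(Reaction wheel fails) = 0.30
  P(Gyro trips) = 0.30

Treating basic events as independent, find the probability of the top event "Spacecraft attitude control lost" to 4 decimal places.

P(Backup chain inoperative) [OR] = 1 − (1−0.21) × (1−0.27) = 0.423300
P(Control loop fails) [AND] = 0.09 × 0.25 = 0.022500
P(Thruster branch down) [AND] = 0.30 × 0.30 = 0.090000
P(Sensor suite down) [OR] = 1 − (1−0.022500) × (1−0.30) × (1−0.19) × (1−0.090000) = 0.495639
P(Spacecraft attitude control lost) [OR] = 1 − (1−0.423300) × (1−0.495639) = 0.709135
Rounded to 4 decimal places: P(Spacecraft attitude control lost) ≈ 0.7091.

0.7091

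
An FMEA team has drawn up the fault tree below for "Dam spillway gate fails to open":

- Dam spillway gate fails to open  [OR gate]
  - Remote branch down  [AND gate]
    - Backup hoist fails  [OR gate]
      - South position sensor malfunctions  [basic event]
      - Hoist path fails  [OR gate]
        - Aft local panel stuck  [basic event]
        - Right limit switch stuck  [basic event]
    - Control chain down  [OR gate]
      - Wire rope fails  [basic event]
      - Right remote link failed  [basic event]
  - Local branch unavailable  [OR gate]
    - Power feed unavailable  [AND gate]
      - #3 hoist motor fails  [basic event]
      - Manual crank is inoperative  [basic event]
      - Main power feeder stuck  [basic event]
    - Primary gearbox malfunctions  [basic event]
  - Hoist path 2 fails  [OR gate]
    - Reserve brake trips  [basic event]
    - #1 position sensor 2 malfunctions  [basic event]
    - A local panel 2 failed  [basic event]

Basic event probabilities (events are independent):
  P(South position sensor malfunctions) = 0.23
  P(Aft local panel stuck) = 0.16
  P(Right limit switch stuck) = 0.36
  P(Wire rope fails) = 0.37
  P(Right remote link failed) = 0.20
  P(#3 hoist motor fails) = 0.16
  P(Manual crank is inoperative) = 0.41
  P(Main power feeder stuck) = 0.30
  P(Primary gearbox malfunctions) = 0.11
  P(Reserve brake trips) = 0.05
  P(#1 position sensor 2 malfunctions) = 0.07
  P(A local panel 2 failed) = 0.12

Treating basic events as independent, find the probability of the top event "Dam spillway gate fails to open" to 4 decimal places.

0.5188

P(Hoist path fails) [OR] = 1 − (1−0.16) × (1−0.36) = 0.462400
P(Backup hoist fails) [OR] = 1 − (1−0.23) × (1−0.462400) = 0.586048
P(Control chain down) [OR] = 1 − (1−0.37) × (1−0.20) = 0.496000
P(Remote branch down) [AND] = 0.586048 × 0.496000 = 0.290680
P(Power feed unavailable) [AND] = 0.16 × 0.41 × 0.30 = 0.019680
P(Local branch unavailable) [OR] = 1 − (1−0.019680) × (1−0.11) = 0.127515
P(Hoist path 2 fails) [OR] = 1 − (1−0.05) × (1−0.07) × (1−0.12) = 0.222520
P(Dam spillway gate fails to open) [OR] = 1 − (1−0.290680) × (1−0.127515) × (1−0.222520) = 0.518840
Rounded to 4 decimal places: P(Dam spillway gate fails to open) ≈ 0.5188.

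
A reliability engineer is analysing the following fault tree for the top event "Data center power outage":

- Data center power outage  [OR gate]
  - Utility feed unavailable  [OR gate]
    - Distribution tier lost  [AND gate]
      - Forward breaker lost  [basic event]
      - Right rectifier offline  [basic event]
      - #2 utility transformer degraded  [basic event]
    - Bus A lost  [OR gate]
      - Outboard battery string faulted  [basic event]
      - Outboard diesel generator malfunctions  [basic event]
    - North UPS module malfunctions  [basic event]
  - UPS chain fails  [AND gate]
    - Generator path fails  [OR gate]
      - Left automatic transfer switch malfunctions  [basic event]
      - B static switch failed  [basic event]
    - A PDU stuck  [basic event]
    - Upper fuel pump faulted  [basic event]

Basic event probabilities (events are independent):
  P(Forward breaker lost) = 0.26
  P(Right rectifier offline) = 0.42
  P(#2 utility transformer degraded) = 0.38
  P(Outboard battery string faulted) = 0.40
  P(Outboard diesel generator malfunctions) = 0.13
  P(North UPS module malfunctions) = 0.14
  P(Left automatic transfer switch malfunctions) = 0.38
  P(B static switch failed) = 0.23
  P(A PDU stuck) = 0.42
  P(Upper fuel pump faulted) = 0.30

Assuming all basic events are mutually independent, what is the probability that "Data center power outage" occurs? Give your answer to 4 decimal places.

P(Distribution tier lost) [AND] = 0.26 × 0.42 × 0.38 = 0.041496
P(Bus A lost) [OR] = 1 − (1−0.40) × (1−0.13) = 0.478000
P(Utility feed unavailable) [OR] = 1 − (1−0.041496) × (1−0.478000) × (1−0.14) = 0.569708
P(Generator path fails) [OR] = 1 − (1−0.38) × (1−0.23) = 0.522600
P(UPS chain fails) [AND] = 0.522600 × 0.42 × 0.30 = 0.065848
P(Data center power outage) [OR] = 1 − (1−0.569708) × (1−0.065848) = 0.598042
Rounded to 4 decimal places: P(Data center power outage) ≈ 0.5980.

0.5980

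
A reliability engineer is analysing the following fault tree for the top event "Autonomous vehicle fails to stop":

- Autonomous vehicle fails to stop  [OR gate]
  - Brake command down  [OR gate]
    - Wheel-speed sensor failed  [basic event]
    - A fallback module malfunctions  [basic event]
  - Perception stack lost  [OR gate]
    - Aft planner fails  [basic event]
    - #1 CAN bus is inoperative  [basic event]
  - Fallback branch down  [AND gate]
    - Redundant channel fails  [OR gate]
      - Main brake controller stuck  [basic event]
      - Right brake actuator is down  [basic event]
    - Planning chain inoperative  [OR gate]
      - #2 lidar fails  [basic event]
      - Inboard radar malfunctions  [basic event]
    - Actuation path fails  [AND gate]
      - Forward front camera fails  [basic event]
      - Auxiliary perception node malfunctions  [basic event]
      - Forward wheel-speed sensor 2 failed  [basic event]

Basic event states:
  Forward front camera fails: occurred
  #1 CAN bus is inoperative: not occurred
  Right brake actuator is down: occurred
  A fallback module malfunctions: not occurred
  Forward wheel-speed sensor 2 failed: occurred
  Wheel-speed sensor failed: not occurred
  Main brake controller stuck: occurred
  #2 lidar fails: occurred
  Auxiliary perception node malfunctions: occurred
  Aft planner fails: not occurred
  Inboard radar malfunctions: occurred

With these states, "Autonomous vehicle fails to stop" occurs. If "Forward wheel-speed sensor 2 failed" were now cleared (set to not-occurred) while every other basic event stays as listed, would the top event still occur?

Counterfactual: set "Forward wheel-speed sensor 2 failed" to not occurred.
Brake command down [OR]: Wheel-speed sensor failed=not, A fallback module malfunctions=not → no input occurs → does not occur.
Perception stack lost [OR]: Aft planner fails=not, #1 CAN bus is inoperative=not → no input occurs → does not occur.
Redundant channel fails [OR]: Main brake controller stuck=occurs, Right brake actuator is down=occurs → at least one input occurs → occurs.
Planning chain inoperative [OR]: #2 lidar fails=occurs, Inboard radar malfunctions=occurs → at least one input occurs → occurs.
Actuation path fails [AND]: Forward front camera fails=occurs, Auxiliary perception node malfunctions=occurs, Forward wheel-speed sensor 2 failed=not → not all inputs occur → does not occur.
Fallback branch down [AND]: Redundant channel fails=occurs, Planning chain inoperative=occurs, Actuation path fails=not → not all inputs occur → does not occur.
Autonomous vehicle fails to stop [OR]: Brake command down=not, Perception stack lost=not, Fallback branch down=not → no input occurs → does not occur.

No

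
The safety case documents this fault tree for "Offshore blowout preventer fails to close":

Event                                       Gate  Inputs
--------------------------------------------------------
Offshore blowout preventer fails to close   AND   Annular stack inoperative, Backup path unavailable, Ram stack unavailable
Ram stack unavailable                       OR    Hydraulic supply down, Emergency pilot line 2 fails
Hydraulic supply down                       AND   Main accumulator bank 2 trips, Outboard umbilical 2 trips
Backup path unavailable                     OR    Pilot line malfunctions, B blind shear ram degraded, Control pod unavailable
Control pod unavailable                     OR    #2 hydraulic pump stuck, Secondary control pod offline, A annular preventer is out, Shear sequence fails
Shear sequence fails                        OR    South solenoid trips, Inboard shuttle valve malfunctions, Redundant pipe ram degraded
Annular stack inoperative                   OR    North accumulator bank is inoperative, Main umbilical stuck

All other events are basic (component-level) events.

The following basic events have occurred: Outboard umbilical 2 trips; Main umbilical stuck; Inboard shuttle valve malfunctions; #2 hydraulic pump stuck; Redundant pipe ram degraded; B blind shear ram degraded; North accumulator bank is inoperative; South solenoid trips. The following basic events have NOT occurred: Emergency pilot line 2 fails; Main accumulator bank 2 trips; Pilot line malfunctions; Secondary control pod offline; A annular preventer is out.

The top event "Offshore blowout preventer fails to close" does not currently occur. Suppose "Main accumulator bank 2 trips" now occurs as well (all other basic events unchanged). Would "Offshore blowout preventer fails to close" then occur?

Counterfactual: set "Main accumulator bank 2 trips" to occurred.
Annular stack inoperative [OR]: North accumulator bank is inoperative=occurs, Main umbilical stuck=occurs → at least one input occurs → occurs.
Shear sequence fails [OR]: South solenoid trips=occurs, Inboard shuttle valve malfunctions=occurs, Redundant pipe ram degraded=occurs → at least one input occurs → occurs.
Control pod unavailable [OR]: #2 hydraulic pump stuck=occurs, Secondary control pod offline=not, A annular preventer is out=not, Shear sequence fails=occurs → at least one input occurs → occurs.
Backup path unavailable [OR]: Pilot line malfunctions=not, B blind shear ram degraded=occurs, Control pod unavailable=occurs → at least one input occurs → occurs.
Hydraulic supply down [AND]: Main accumulator bank 2 trips=occurs, Outboard umbilical 2 trips=occurs → all inputs occur → occurs.
Ram stack unavailable [OR]: Hydraulic supply down=occurs, Emergency pilot line 2 fails=not → at least one input occurs → occurs.
Offshore blowout preventer fails to close [AND]: Annular stack inoperative=occurs, Backup path unavailable=occurs, Ram stack unavailable=occurs → all inputs occur → occurs.

Yes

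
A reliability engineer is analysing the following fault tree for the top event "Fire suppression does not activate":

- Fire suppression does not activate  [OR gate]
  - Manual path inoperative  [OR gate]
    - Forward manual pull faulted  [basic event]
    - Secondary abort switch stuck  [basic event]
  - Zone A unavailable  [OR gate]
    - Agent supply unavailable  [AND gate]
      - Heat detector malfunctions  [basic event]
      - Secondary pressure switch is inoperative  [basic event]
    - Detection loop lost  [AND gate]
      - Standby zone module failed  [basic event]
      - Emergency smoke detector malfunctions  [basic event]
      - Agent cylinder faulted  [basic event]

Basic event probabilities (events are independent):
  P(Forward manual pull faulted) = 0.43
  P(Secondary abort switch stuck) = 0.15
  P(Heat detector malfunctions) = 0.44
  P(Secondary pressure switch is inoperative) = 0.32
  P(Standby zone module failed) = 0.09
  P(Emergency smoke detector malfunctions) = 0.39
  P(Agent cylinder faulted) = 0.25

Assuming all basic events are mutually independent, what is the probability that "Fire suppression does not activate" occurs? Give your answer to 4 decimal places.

P(Manual path inoperative) [OR] = 1 − (1−0.43) × (1−0.15) = 0.515500
P(Agent supply unavailable) [AND] = 0.44 × 0.32 = 0.140800
P(Detection loop lost) [AND] = 0.09 × 0.39 × 0.25 = 0.008775
P(Zone A unavailable) [OR] = 1 − (1−0.140800) × (1−0.008775) = 0.148339
P(Fire suppression does not activate) [OR] = 1 − (1−0.515500) × (1−0.148339) = 0.587370
Rounded to 4 decimal places: P(Fire suppression does not activate) ≈ 0.5874.

0.5874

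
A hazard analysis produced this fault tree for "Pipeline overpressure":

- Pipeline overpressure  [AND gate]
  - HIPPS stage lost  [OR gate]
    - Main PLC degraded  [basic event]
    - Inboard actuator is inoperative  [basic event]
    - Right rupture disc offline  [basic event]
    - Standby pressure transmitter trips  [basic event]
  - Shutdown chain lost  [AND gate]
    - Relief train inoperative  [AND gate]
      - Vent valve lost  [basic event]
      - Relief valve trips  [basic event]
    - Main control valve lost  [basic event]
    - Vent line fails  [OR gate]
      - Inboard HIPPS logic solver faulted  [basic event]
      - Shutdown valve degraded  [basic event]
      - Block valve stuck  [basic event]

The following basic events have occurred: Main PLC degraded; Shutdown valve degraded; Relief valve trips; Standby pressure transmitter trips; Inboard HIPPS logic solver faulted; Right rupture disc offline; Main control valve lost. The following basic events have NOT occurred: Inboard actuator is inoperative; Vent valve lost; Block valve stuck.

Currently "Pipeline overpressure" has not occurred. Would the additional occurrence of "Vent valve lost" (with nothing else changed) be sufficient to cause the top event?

Yes

Counterfactual: set "Vent valve lost" to occurred.
HIPPS stage lost [OR]: Main PLC degraded=occurs, Inboard actuator is inoperative=not, Right rupture disc offline=occurs, Standby pressure transmitter trips=occurs → at least one input occurs → occurs.
Relief train inoperative [AND]: Vent valve lost=occurs, Relief valve trips=occurs → all inputs occur → occurs.
Vent line fails [OR]: Inboard HIPPS logic solver faulted=occurs, Shutdown valve degraded=occurs, Block valve stuck=not → at least one input occurs → occurs.
Shutdown chain lost [AND]: Relief train inoperative=occurs, Main control valve lost=occurs, Vent line fails=occurs → all inputs occur → occurs.
Pipeline overpressure [AND]: HIPPS stage lost=occurs, Shutdown chain lost=occurs → all inputs occur → occurs.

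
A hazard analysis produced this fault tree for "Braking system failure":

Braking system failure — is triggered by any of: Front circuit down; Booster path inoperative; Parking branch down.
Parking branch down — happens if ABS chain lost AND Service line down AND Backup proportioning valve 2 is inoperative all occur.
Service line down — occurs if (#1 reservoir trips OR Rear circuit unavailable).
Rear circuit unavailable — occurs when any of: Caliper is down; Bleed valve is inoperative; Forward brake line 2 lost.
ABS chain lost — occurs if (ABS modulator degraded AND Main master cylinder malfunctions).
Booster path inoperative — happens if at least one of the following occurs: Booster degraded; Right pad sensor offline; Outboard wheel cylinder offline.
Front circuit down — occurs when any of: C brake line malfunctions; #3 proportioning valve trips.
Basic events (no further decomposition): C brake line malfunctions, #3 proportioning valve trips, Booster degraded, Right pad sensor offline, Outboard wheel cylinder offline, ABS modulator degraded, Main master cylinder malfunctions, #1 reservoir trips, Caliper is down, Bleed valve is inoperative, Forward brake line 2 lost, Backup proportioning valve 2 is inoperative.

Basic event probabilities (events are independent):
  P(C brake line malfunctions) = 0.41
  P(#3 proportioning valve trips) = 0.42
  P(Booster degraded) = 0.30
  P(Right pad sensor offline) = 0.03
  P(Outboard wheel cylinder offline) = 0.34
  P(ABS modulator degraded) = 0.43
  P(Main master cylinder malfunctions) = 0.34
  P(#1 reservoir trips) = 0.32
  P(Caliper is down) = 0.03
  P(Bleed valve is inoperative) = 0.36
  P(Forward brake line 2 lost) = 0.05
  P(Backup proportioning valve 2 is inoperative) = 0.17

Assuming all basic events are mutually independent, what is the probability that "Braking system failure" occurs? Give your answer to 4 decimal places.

0.8489

P(Front circuit down) [OR] = 1 − (1−0.41) × (1−0.42) = 0.657800
P(Booster path inoperative) [OR] = 1 − (1−0.30) × (1−0.03) × (1−0.34) = 0.551860
P(ABS chain lost) [AND] = 0.43 × 0.34 = 0.146200
P(Rear circuit unavailable) [OR] = 1 − (1−0.03) × (1−0.36) × (1−0.05) = 0.410240
P(Service line down) [OR] = 1 − (1−0.32) × (1−0.410240) = 0.598963
P(Parking branch down) [AND] = 0.146200 × 0.598963 × 0.17 = 0.014887
P(Braking system failure) [OR] = 1 − (1−0.657800) × (1−0.551860) × (1−0.014887) = 0.848929
Rounded to 4 decimal places: P(Braking system failure) ≈ 0.8489.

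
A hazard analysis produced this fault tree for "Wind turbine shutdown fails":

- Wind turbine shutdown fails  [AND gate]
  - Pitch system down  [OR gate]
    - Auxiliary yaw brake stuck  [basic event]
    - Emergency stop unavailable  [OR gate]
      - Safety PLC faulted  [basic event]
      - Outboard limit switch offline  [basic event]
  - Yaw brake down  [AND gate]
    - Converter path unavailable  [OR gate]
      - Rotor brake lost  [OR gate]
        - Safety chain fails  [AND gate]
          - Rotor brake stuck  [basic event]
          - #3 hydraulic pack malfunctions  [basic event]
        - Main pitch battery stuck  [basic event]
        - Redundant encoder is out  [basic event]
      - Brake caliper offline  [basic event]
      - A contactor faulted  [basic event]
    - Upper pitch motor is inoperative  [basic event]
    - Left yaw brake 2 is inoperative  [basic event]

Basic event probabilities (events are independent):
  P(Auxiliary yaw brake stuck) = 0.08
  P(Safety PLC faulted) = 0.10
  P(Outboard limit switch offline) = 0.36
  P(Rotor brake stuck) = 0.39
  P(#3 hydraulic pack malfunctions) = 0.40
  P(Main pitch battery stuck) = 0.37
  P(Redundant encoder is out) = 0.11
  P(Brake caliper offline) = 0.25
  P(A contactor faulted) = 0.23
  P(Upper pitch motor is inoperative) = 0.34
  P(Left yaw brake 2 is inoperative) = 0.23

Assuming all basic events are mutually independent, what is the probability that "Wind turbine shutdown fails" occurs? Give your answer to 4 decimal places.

0.0267

P(Emergency stop unavailable) [OR] = 1 − (1−0.10) × (1−0.36) = 0.424000
P(Pitch system down) [OR] = 1 − (1−0.08) × (1−0.424000) = 0.470080
P(Safety chain fails) [AND] = 0.39 × 0.40 = 0.156000
P(Rotor brake lost) [OR] = 1 − (1−0.156000) × (1−0.37) × (1−0.11) = 0.526769
P(Converter path unavailable) [OR] = 1 − (1−0.526769) × (1−0.25) × (1−0.23) = 0.726709
P(Yaw brake down) [AND] = 0.726709 × 0.34 × 0.23 = 0.056829
P(Wind turbine shutdown fails) [AND] = 0.470080 × 0.056829 = 0.026714
Rounded to 4 decimal places: P(Wind turbine shutdown fails) ≈ 0.0267.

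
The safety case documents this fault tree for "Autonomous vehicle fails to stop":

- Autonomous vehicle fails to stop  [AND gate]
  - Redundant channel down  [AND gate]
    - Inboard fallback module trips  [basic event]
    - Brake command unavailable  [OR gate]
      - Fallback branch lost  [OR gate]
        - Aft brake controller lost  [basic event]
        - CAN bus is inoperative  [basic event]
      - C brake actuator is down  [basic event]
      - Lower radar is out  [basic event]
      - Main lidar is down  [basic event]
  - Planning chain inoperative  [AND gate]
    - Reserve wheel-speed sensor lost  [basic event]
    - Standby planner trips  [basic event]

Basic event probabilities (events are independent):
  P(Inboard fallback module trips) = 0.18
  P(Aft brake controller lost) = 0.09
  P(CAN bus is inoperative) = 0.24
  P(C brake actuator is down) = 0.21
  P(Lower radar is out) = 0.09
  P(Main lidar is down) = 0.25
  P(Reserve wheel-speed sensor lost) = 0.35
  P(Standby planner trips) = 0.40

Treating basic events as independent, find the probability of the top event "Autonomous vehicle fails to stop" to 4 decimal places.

0.0158

P(Fallback branch lost) [OR] = 1 − (1−0.09) × (1−0.24) = 0.308400
P(Brake command unavailable) [OR] = 1 − (1−0.308400) × (1−0.21) × (1−0.09) × (1−0.25) = 0.627107
P(Redundant channel down) [AND] = 0.18 × 0.627107 = 0.112879
P(Planning chain inoperative) [AND] = 0.35 × 0.40 = 0.140000
P(Autonomous vehicle fails to stop) [AND] = 0.112879 × 0.140000 = 0.015803
Rounded to 4 decimal places: P(Autonomous vehicle fails to stop) ≈ 0.0158.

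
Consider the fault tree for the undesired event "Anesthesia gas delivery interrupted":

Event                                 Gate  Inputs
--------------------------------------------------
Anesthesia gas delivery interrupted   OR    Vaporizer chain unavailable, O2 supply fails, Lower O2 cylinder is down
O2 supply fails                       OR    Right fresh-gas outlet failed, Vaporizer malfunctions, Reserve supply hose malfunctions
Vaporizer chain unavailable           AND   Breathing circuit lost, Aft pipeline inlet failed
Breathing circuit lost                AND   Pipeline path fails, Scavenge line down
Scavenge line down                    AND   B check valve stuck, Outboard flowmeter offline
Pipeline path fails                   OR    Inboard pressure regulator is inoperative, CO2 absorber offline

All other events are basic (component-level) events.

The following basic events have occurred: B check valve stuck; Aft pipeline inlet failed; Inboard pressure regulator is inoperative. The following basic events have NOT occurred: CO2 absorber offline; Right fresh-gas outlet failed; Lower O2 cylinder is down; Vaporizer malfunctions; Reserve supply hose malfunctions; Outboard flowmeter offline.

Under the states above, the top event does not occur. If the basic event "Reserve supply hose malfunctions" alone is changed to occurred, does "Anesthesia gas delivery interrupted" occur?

Yes

Counterfactual: set "Reserve supply hose malfunctions" to occurred.
Pipeline path fails [OR]: Inboard pressure regulator is inoperative=occurs, CO2 absorber offline=not → at least one input occurs → occurs.
Scavenge line down [AND]: B check valve stuck=occurs, Outboard flowmeter offline=not → not all inputs occur → does not occur.
Breathing circuit lost [AND]: Pipeline path fails=occurs, Scavenge line down=not → not all inputs occur → does not occur.
Vaporizer chain unavailable [AND]: Breathing circuit lost=not, Aft pipeline inlet failed=occurs → not all inputs occur → does not occur.
O2 supply fails [OR]: Right fresh-gas outlet failed=not, Vaporizer malfunctions=not, Reserve supply hose malfunctions=occurs → at least one input occurs → occurs.
Anesthesia gas delivery interrupted [OR]: Vaporizer chain unavailable=not, O2 supply fails=occurs, Lower O2 cylinder is down=not → at least one input occurs → occurs.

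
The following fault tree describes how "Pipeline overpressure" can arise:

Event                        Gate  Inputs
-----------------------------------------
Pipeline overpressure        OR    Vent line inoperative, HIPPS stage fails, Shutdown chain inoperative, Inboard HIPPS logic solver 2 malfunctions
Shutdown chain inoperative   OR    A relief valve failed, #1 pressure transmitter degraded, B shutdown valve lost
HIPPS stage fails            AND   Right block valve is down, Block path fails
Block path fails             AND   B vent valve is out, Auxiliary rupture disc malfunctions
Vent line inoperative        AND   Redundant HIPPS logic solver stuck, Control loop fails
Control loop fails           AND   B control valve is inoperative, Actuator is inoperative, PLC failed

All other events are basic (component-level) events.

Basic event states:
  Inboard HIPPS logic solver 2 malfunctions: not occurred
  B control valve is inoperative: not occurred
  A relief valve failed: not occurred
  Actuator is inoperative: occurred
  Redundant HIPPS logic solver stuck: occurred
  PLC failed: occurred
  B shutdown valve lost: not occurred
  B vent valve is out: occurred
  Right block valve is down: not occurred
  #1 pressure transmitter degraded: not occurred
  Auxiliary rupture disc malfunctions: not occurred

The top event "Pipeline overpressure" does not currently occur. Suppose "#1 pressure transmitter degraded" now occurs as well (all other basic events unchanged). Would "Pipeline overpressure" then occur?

Counterfactual: set "#1 pressure transmitter degraded" to occurred.
Control loop fails [AND]: B control valve is inoperative=not, Actuator is inoperative=occurs, PLC failed=occurs → not all inputs occur → does not occur.
Vent line inoperative [AND]: Redundant HIPPS logic solver stuck=occurs, Control loop fails=not → not all inputs occur → does not occur.
Block path fails [AND]: B vent valve is out=occurs, Auxiliary rupture disc malfunctions=not → not all inputs occur → does not occur.
HIPPS stage fails [AND]: Right block valve is down=not, Block path fails=not → not all inputs occur → does not occur.
Shutdown chain inoperative [OR]: A relief valve failed=not, #1 pressure transmitter degraded=occurs, B shutdown valve lost=not → at least one input occurs → occurs.
Pipeline overpressure [OR]: Vent line inoperative=not, HIPPS stage fails=not, Shutdown chain inoperative=occurs, Inboard HIPPS logic solver 2 malfunctions=not → at least one input occurs → occurs.

Yes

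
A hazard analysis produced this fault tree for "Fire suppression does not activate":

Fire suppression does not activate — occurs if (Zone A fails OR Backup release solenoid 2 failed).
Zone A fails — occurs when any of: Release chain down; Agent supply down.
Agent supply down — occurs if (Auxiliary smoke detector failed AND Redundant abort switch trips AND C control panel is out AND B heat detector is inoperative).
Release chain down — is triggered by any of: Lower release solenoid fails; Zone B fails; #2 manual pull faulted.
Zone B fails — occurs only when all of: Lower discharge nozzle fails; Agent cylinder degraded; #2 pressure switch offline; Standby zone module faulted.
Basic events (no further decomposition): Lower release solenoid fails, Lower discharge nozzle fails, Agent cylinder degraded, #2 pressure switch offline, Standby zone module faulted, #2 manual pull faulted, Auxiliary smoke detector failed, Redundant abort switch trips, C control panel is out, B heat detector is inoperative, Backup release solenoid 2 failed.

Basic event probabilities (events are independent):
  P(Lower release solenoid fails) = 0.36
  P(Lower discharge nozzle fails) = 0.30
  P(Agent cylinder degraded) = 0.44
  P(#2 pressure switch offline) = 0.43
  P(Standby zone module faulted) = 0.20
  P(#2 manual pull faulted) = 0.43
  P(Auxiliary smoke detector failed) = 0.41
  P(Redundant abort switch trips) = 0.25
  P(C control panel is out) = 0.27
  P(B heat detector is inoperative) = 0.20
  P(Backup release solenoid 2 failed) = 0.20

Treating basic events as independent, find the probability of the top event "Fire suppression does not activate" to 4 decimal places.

P(Zone B fails) [AND] = 0.30 × 0.44 × 0.43 × 0.20 = 0.011352
P(Release chain down) [OR] = 1 − (1−0.36) × (1−0.011352) × (1−0.43) = 0.639341
P(Agent supply down) [AND] = 0.41 × 0.25 × 0.27 × 0.20 = 0.005535
P(Zone A fails) [OR] = 1 − (1−0.639341) × (1−0.005535) = 0.641337
P(Fire suppression does not activate) [OR] = 1 − (1−0.641337) × (1−0.20) = 0.713070
Rounded to 4 decimal places: P(Fire suppression does not activate) ≈ 0.7131.

0.7131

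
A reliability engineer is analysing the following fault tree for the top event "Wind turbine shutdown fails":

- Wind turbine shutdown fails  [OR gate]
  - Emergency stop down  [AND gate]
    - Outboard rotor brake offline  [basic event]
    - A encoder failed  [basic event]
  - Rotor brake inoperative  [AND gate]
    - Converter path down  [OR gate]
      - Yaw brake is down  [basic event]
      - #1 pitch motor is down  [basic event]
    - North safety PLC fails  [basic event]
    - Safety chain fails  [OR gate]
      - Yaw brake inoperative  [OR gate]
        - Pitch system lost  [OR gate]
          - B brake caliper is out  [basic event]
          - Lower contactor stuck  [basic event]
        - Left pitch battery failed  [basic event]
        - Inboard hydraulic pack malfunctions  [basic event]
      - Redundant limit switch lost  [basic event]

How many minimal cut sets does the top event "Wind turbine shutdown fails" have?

11

Emergency stop down [AND]: one cut set from each child combined → 1 × 1 = 1 cut set(s).
Converter path down [OR]: union of children's cut sets → 2 cut set(s).
Pitch system lost [OR]: union of children's cut sets → 2 cut set(s).
Yaw brake inoperative [OR]: union of children's cut sets → 4 cut set(s).
Safety chain fails [OR]: union of children's cut sets → 5 cut set(s).
Rotor brake inoperative [AND]: one cut set from each child combined → 2 × 1 × 5 = 10 cut set(s).
Wind turbine shutdown fails [OR]: union of children's cut sets → 11 cut set(s).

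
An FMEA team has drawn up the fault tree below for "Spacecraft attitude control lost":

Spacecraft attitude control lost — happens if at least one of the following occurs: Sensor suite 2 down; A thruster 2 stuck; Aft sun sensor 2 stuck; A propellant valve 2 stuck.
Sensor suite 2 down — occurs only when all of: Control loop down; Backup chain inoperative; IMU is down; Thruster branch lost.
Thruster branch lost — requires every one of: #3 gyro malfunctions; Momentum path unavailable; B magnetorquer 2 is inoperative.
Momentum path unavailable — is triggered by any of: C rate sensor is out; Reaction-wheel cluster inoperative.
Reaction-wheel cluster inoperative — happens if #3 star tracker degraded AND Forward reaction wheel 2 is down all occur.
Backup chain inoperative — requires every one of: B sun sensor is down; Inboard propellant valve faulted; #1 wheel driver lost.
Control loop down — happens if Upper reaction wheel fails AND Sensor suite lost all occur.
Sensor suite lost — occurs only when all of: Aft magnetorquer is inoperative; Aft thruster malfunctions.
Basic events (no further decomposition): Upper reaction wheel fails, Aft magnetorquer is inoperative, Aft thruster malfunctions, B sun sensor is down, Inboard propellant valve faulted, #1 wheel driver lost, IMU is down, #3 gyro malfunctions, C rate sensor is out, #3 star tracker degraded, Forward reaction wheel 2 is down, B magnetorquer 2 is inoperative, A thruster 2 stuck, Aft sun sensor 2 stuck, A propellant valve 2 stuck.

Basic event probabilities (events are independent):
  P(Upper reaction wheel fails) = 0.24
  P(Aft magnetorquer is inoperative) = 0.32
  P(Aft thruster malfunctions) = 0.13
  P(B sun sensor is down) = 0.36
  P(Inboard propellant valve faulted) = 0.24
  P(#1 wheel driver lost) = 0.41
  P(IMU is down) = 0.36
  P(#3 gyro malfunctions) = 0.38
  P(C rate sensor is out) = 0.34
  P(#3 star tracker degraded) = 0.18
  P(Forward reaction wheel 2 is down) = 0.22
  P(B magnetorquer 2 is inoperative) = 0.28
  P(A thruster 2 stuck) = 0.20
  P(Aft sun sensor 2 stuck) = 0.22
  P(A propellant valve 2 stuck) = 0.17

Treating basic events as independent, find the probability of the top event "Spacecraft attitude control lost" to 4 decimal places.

P(Sensor suite lost) [AND] = 0.32 × 0.13 = 0.041600
P(Control loop down) [AND] = 0.24 × 0.041600 = 0.009984
P(Backup chain inoperative) [AND] = 0.36 × 0.24 × 0.41 = 0.035424
P(Reaction-wheel cluster inoperative) [AND] = 0.18 × 0.22 = 0.039600
P(Momentum path unavailable) [OR] = 1 − (1−0.34) × (1−0.039600) = 0.366136
P(Thruster branch lost) [AND] = 0.38 × 0.366136 × 0.28 = 0.038957
P(Sensor suite 2 down) [AND] = 0.009984 × 0.035424 × 0.36 × 0.038957 = 0.000005
P(Spacecraft attitude control lost) [OR] = 1 − (1−0.000005) × (1−0.20) × (1−0.22) × (1−0.17) = 0.482083
Rounded to 4 decimal places: P(Spacecraft attitude control lost) ≈ 0.4821.

0.4821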